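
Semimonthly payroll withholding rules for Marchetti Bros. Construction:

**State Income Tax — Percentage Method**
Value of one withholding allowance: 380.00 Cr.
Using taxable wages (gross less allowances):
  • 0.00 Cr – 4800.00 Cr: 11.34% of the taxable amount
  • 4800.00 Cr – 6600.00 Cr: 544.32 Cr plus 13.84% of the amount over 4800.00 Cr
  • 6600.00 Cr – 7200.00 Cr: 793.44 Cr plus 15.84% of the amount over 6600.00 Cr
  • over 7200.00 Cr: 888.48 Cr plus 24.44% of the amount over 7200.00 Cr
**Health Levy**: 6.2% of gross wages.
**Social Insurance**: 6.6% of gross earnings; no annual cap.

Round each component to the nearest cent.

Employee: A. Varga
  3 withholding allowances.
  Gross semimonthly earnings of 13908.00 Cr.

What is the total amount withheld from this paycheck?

State Income Tax: taxable = 13908.00 Cr − 3×380.00 Cr = 12768.00 Cr
  888.48 Cr + 24.44% × (12768.00 Cr − 7200.00 Cr) = 888.48 Cr + 24.44% × 5568.00 Cr = 2249.30 Cr
Health Levy: 6.2% × 13908.00 Cr = 862.30 Cr
Social Insurance: 6.6% × 13908.00 Cr = 917.93 Cr
Total: 2249.30 Cr + 862.30 Cr + 917.93 Cr = 4029.53 Cr

4029.53 Cr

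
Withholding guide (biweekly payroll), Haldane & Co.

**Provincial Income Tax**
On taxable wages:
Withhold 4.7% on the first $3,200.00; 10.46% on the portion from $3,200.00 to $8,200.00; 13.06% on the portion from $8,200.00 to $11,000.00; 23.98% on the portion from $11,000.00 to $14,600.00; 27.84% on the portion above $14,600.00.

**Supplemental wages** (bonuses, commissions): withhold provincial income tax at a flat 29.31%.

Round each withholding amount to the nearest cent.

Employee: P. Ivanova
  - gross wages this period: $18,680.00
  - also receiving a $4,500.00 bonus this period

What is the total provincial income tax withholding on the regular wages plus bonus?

Provincial Income Tax: taxable = $18,680.00
  $1,902.36 + 27.84% × ($18,680.00 − $14,600.00) = $1,902.36 + 27.84% × $4,080.00 = $3,038.23
Supplemental (29.31% flat on bonus): 29.31% × $4,500.00 = $1,318.95
Total provincial income tax: $3,038.23 + $1,318.95 = $4,357.18

$4,357.18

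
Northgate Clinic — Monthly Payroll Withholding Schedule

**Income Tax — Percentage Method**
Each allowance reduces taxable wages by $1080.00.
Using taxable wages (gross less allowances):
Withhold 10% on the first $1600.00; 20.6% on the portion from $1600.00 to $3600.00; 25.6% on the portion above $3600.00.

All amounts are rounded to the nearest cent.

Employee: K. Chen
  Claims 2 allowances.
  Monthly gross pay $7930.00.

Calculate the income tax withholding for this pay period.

$1127.52

Income Tax: taxable = $7930.00 − 2×$1080.00 = $5770.00
  $572.00 + 25.6% × ($5770.00 − $3600.00) = $572.00 + 25.6% × $2170.00 = $1127.52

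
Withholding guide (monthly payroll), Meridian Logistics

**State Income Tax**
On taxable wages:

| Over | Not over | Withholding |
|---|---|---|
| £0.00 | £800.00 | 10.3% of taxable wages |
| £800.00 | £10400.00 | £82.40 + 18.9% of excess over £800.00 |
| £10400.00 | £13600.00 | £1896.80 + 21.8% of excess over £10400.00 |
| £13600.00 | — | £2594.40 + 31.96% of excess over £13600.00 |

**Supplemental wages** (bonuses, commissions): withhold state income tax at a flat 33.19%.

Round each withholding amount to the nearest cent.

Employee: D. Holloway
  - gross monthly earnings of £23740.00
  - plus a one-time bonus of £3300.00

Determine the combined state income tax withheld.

State Income Tax: taxable = £23740.00
  £2594.40 + 31.96% × (£23740.00 − £13600.00) = £2594.40 + 31.96% × £10140.00 = £5835.14
Supplemental (33.19% flat on bonus): 33.19% × £3300.00 = £1095.27
Total state income tax: £5835.14 + £1095.27 = £6930.41

£6930.41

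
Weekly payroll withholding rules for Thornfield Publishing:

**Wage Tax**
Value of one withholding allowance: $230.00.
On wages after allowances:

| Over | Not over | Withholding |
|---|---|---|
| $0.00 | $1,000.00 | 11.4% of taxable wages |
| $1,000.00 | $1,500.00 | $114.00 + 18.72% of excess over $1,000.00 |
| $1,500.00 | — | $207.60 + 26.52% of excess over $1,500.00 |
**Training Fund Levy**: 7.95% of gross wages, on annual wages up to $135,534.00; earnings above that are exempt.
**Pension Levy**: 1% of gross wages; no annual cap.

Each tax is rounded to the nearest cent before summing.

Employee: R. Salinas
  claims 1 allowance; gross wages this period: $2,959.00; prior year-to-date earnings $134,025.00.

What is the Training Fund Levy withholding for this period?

Training Fund Levy: cap $135,534.00 − YTD $134,025.00 = $1,509.00 subject; 7.95% × $1,509.00 = $119.97

$119.97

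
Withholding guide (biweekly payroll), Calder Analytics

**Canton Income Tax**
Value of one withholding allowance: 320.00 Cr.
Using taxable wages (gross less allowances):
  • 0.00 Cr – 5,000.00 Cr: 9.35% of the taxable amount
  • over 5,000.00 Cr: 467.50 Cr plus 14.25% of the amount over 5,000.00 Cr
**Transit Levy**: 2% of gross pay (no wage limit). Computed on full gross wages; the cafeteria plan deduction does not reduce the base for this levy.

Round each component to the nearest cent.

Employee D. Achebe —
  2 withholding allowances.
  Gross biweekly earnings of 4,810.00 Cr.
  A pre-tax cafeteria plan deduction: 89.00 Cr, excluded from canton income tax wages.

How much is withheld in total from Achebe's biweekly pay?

477.77 Cr

Canton Income Tax: taxable = 4,810.00 Cr − 89.00 Cr − 2×320.00 Cr = 4,081.00 Cr
  9.35% × 4,081.00 Cr = 381.57 Cr
Transit Levy: 2% × 4,810.00 Cr = 96.20 Cr
Total: 381.57 Cr + 96.20 Cr = 477.77 Cr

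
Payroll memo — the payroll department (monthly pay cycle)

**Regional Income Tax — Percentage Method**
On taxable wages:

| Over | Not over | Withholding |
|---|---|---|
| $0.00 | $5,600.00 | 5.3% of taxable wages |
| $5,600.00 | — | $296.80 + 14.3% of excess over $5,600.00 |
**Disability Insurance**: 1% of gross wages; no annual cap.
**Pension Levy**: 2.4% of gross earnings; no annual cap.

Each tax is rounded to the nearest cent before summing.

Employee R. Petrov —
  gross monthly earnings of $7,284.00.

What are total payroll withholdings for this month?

$785.27

Regional Income Tax: taxable = $7,284.00
  $296.80 + 14.3% × ($7,284.00 − $5,600.00) = $296.80 + 14.3% × $1,684.00 = $537.61
Disability Insurance: 1% × $7,284.00 = $72.84
Pension Levy: 2.4% × $7,284.00 = $174.82
Total: $537.61 + $72.84 + $174.82 = $785.27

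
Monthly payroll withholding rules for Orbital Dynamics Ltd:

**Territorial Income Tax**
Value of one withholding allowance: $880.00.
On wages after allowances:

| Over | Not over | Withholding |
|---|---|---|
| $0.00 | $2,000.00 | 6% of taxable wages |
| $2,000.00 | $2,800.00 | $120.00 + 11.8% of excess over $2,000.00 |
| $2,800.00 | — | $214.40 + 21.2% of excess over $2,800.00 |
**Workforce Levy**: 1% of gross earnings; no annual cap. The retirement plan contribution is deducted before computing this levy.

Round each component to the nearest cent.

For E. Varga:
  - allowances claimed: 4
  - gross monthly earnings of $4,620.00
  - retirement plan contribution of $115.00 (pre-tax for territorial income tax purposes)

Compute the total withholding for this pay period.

Territorial Income Tax: taxable = $4,620.00 − $115.00 − 4×$880.00 = $985.00
  6% × $985.00 = $59.10
Workforce Levy: 1% × $4,505.00 = $45.05
Total: $59.10 + $45.05 = $104.15

$104.15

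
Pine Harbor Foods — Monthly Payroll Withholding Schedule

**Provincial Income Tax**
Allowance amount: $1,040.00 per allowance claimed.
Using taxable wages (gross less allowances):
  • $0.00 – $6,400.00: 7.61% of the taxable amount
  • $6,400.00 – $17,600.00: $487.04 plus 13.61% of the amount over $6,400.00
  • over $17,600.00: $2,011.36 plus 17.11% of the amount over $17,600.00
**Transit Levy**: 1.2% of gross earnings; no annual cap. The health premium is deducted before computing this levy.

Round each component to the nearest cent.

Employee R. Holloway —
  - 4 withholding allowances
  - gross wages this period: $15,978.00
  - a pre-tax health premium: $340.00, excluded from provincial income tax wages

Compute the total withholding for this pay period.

Provincial Income Tax: taxable = $15,978.00 − $340.00 − 4×$1,040.00 = $11,478.00
  $487.04 + 13.61% × ($11,478.00 − $6,400.00) = $487.04 + 13.61% × $5,078.00 = $1,178.16
Transit Levy: 1.2% × $15,638.00 = $187.66
Total: $1,178.16 + $187.66 = $1,365.82

$1,365.82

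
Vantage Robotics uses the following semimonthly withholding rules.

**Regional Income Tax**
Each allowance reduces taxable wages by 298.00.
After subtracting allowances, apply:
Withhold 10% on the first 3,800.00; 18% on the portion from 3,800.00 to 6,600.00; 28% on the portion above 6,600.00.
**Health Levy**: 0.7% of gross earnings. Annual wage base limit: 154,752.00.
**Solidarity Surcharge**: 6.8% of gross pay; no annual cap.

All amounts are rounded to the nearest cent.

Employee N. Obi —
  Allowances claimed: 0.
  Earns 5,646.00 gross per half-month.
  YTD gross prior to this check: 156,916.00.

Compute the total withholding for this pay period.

1,096.21

Regional Income Tax: taxable = 5,646.00
  380.00 + 18% × (5,646.00 − 3,800.00) = 380.00 + 18% × 1,846.00 = 712.28
Health Levy: YTD 156,916.00 ≥ cap 154,752.00 → 0.00
Solidarity Surcharge: 6.8% × 5,646.00 = 383.93
Total: 712.28 + 0.00 + 383.93 = 1,096.21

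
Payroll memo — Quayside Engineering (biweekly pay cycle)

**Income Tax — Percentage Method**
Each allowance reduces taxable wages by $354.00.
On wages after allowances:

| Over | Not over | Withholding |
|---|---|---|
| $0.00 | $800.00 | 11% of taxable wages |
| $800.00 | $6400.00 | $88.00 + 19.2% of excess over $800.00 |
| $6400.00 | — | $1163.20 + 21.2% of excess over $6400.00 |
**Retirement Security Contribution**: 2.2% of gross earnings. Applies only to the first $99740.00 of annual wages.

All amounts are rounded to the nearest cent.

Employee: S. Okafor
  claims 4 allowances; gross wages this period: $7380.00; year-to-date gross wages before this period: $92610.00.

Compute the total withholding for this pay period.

Income Tax: taxable = $7380.00 − 4×$354.00 = $5964.00
  $88.00 + 19.2% × ($5964.00 − $800.00) = $88.00 + 19.2% × $5164.00 = $1079.49
Retirement Security Contribution: cap $99740.00 − YTD $92610.00 = $7130.00 subject; 2.2% × $7130.00 = $156.86
Total: $1079.49 + $156.86 = $1236.35

$1236.35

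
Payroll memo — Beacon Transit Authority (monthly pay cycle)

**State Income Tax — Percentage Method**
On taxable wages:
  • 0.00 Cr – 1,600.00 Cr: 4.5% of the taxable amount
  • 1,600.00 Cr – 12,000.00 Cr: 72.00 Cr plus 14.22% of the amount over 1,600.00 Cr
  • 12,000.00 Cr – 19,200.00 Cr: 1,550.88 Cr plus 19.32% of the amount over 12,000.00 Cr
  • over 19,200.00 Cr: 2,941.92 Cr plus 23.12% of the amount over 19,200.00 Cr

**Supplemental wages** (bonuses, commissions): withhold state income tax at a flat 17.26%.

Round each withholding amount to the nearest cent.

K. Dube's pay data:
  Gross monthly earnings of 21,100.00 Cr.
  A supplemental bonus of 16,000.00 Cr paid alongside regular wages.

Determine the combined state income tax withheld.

State Income Tax: taxable = 21,100.00 Cr
  2,941.92 Cr + 23.12% × (21,100.00 Cr − 19,200.00 Cr) = 2,941.92 Cr + 23.12% × 1,900.00 Cr = 3,381.20 Cr
Supplemental (17.26% flat on bonus): 17.26% × 16,000.00 Cr = 2,761.60 Cr
Total state income tax: 3,381.20 Cr + 2,761.60 Cr = 6,142.80 Cr

6,142.80 Cr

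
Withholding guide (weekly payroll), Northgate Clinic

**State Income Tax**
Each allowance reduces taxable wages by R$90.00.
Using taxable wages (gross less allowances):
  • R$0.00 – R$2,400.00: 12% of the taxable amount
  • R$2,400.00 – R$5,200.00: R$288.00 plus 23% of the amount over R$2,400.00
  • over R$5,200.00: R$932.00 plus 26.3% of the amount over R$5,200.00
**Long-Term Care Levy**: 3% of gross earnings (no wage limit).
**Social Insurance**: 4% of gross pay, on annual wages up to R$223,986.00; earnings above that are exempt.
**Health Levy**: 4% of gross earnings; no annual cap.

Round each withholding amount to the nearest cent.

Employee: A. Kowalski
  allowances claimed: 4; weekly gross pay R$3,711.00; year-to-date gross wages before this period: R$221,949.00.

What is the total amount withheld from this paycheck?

R$847.98

State Income Tax: taxable = R$3,711.00 − 4×R$90.00 = R$3,351.00
  R$288.00 + 23% × (R$3,351.00 − R$2,400.00) = R$288.00 + 23% × R$951.00 = R$506.73
Long-Term Care Levy: 3% × R$3,711.00 = R$111.33
Social Insurance: cap R$223,986.00 − YTD R$221,949.00 = R$2,037.00 subject; 4% × R$2,037.00 = R$81.48
Health Levy: 4% × R$3,711.00 = R$148.44
Total: R$506.73 + R$111.33 + R$81.48 + R$148.44 = R$847.98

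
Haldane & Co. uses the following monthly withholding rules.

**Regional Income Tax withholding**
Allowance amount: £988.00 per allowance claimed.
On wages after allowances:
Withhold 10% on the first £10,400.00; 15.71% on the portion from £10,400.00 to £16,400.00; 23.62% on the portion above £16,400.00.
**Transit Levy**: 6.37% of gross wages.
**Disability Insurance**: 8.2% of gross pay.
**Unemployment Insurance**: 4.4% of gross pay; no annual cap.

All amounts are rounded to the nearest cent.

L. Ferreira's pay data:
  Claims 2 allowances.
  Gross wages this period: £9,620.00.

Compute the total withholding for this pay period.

£2,589.31

Regional Income Tax: taxable = £9,620.00 − 2×£988.00 = £7,644.00
  10% × £7,644.00 = £764.40
Transit Levy: 6.37% × £9,620.00 = £612.79
Disability Insurance: 8.2% × £9,620.00 = £788.84
Unemployment Insurance: 4.4% × £9,620.00 = £423.28
Total: £764.40 + £612.79 + £788.84 + £423.28 = £2,589.31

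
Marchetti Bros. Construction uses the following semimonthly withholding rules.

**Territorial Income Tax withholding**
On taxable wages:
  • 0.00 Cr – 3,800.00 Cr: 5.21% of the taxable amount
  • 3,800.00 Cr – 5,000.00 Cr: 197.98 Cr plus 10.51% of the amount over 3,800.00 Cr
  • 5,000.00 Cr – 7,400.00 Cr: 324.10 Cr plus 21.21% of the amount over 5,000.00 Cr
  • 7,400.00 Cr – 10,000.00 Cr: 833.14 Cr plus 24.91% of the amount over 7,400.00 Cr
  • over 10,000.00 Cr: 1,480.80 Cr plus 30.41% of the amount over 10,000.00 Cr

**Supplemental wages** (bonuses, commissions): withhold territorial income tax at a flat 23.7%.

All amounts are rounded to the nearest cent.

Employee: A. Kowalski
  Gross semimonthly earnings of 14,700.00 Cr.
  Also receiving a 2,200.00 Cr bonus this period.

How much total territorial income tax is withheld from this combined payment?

3,431.47 Cr

Territorial Income Tax: taxable = 14,700.00 Cr
  1,480.80 Cr + 30.41% × (14,700.00 Cr − 10,000.00 Cr) = 1,480.80 Cr + 30.41% × 4,700.00 Cr = 2,910.07 Cr
Supplemental (23.7% flat on bonus): 23.7% × 2,200.00 Cr = 521.40 Cr
Total territorial income tax: 2,910.07 Cr + 521.40 Cr = 3,431.47 Cr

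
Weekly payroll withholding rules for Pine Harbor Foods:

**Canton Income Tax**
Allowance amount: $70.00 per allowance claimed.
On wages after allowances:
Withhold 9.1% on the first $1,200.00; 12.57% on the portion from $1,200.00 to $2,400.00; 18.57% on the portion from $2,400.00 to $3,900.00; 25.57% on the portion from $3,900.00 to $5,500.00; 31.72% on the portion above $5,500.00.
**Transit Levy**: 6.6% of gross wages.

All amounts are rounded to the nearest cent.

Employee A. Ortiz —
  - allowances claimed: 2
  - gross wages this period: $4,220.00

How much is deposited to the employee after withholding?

Canton Income Tax: taxable = $4,220.00 − 2×$70.00 = $4,080.00
  $538.59 + 25.57% × ($4,080.00 − $3,900.00) = $538.59 + 25.57% × $180.00 = $584.62
Transit Levy: 6.6% × $4,220.00 = $278.52
Total withheld: $584.62 + $278.52 = $863.14
Net pay: $4,220.00 − $863.14 = $3,356.86

$3,356.86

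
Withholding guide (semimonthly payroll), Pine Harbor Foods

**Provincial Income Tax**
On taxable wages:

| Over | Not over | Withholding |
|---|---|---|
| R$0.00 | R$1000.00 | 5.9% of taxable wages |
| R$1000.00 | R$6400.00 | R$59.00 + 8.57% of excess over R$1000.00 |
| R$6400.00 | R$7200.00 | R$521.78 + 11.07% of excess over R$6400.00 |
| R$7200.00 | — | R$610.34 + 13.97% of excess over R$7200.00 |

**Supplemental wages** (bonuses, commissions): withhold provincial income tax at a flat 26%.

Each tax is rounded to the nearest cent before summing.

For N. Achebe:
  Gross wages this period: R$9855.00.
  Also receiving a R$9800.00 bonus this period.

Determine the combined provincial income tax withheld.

R$3529.24

Provincial Income Tax: taxable = R$9855.00
  R$610.34 + 13.97% × (R$9855.00 − R$7200.00) = R$610.34 + 13.97% × R$2655.00 = R$981.24
Supplemental (26% flat on bonus): 26% × R$9800.00 = R$2548.00
Total provincial income tax: R$981.24 + R$2548.00 = R$3529.24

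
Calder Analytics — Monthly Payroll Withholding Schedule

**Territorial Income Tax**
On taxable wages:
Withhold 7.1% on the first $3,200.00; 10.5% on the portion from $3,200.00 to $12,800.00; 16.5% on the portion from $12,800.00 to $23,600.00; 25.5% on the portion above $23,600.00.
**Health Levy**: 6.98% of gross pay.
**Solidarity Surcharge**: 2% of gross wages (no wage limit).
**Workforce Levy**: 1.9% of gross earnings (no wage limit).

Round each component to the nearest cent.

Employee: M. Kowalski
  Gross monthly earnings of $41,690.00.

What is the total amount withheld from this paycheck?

Territorial Income Tax: taxable = $41,690.00
  $3,017.20 + 25.5% × ($41,690.00 − $23,600.00) = $3,017.20 + 25.5% × $18,090.00 = $7,630.15
Health Levy: 6.98% × $41,690.00 = $2,909.96
Solidarity Surcharge: 2% × $41,690.00 = $833.80
Workforce Levy: 1.9% × $41,690.00 = $792.11
Total: $7,630.15 + $2,909.96 + $833.80 + $792.11 = $12,166.02

$12,166.02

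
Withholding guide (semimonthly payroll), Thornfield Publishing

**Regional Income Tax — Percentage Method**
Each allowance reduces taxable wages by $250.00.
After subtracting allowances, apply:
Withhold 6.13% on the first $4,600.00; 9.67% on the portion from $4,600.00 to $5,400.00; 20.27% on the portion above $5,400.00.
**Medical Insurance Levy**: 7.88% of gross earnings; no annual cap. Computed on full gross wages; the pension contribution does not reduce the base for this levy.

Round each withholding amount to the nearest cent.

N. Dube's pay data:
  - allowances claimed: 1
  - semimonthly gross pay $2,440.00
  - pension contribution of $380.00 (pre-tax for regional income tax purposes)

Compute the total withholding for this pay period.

$303.22

Regional Income Tax: taxable = $2,440.00 − $380.00 − 1×$250.00 = $1,810.00
  6.13% × $1,810.00 = $110.95
Medical Insurance Levy: 7.88% × $2,440.00 = $192.27
Total: $110.95 + $192.27 = $303.22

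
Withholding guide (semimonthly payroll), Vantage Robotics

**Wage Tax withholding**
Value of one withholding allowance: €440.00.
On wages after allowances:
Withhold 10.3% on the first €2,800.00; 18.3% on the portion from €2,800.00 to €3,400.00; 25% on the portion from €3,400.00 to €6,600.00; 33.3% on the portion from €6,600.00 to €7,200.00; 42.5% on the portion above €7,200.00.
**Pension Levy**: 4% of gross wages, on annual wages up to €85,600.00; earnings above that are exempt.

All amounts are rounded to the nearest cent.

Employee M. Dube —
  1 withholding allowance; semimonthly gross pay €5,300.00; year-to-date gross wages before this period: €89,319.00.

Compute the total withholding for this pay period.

Wage Tax: taxable = €5,300.00 − 1×€440.00 = €4,860.00
  €398.20 + 25% × (€4,860.00 − €3,400.00) = €398.20 + 25% × €1,460.00 = €763.20
Pension Levy: YTD €89,319.00 ≥ cap €85,600.00 → €0.00
Total: €763.20 + €0.00 = €763.20

€763.20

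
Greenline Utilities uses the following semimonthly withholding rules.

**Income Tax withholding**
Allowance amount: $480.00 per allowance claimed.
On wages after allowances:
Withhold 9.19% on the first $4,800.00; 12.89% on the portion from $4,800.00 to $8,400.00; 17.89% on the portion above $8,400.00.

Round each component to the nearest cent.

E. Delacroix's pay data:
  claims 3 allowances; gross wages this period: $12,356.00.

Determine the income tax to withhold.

$1,355.27

Income Tax: taxable = $12,356.00 − 3×$480.00 = $10,916.00
  $905.16 + 17.89% × ($10,916.00 − $8,400.00) = $905.16 + 17.89% × $2,516.00 = $1,355.27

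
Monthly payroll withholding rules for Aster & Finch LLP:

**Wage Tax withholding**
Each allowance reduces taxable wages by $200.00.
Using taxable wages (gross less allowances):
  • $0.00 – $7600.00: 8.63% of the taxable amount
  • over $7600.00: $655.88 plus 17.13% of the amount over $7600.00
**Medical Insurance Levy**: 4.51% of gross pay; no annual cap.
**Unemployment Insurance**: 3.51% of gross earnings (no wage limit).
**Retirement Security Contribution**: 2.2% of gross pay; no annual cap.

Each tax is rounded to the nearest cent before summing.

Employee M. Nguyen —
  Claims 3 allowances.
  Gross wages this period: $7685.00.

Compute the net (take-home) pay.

$6288.16

Wage Tax: taxable = $7685.00 − 3×$200.00 = $7085.00
  8.63% × $7085.00 = $611.44
Medical Insurance Levy: 4.51% × $7685.00 = $346.59
Unemployment Insurance: 3.51% × $7685.00 = $269.74
Retirement Security Contribution: 2.2% × $7685.00 = $169.07
Total withheld: $611.44 + $346.59 + $269.74 + $169.07 = $1396.84
Net pay: $7685.00 − $1396.84 = $6288.16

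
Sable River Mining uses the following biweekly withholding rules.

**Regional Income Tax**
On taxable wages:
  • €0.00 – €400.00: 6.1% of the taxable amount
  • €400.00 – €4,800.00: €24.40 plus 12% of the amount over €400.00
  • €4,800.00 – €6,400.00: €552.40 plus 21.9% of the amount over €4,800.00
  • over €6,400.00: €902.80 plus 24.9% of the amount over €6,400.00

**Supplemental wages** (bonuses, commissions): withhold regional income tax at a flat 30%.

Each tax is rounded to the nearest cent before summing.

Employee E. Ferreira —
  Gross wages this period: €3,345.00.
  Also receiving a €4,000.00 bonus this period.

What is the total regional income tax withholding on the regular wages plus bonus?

€1,577.80

Regional Income Tax: taxable = €3,345.00
  €24.40 + 12% × (€3,345.00 − €400.00) = €24.40 + 12% × €2,945.00 = €377.80
Supplemental (30% flat on bonus): 30% × €4,000.00 = €1,200.00
Total regional income tax: €377.80 + €1,200.00 = €1,577.80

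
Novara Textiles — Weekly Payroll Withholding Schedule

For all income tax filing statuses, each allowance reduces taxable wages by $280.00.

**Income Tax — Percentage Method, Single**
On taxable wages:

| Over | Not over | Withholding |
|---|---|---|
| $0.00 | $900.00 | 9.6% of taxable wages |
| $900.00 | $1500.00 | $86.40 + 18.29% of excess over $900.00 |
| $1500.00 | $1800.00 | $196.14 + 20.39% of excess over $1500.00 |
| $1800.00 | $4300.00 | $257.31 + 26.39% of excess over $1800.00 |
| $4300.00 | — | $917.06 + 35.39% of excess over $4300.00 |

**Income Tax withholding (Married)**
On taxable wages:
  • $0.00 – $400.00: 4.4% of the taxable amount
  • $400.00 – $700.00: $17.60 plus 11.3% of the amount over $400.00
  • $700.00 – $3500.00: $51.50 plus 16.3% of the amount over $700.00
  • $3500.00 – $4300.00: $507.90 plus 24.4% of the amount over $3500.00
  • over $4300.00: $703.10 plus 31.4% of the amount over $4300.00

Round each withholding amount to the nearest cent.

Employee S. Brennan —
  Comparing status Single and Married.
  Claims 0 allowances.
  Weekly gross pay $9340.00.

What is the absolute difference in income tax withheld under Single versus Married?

$415.06

Income Tax (Single): taxable = $9340.00
  $917.06 + 35.39% × ($9340.00 − $4300.00) = $917.06 + 35.39% × $5040.00 = $2700.72
Income Tax (Married): taxable = $9340.00
  $703.10 + 31.4% × ($9340.00 − $4300.00) = $703.10 + 31.4% × $5040.00 = $2285.66
Difference: |$2700.72 − $2285.66| = $415.06 (higher under Single)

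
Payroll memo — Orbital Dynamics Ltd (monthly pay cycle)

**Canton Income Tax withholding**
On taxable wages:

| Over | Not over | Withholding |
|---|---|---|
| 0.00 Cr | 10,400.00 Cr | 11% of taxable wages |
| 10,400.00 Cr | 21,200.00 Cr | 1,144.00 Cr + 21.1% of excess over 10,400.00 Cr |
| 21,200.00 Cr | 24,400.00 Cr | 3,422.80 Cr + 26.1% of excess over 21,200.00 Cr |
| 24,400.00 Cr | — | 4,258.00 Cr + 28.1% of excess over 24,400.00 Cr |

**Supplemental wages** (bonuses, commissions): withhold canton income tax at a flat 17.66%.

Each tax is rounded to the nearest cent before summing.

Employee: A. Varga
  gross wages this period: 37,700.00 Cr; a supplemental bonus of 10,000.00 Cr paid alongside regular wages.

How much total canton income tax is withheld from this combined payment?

9,761.30 Cr

Canton Income Tax: taxable = 37,700.00 Cr
  4,258.00 Cr + 28.1% × (37,700.00 Cr − 24,400.00 Cr) = 4,258.00 Cr + 28.1% × 13,300.00 Cr = 7,995.30 Cr
Supplemental (17.66% flat on bonus): 17.66% × 10,000.00 Cr = 1,766.00 Cr
Total canton income tax: 7,995.30 Cr + 1,766.00 Cr = 9,761.30 Cr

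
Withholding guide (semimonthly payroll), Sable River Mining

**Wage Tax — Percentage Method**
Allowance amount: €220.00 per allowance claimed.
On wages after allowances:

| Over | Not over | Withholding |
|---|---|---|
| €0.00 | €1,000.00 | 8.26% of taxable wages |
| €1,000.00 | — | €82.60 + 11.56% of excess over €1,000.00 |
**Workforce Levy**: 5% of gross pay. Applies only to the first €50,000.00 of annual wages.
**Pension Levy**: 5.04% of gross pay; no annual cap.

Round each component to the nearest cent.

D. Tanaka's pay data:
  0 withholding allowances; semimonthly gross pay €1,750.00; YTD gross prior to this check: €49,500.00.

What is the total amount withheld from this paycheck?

Wage Tax: taxable = €1,750.00
  €82.60 + 11.56% × (€1,750.00 − €1,000.00) = €82.60 + 11.56% × €750.00 = €169.30
Workforce Levy: cap €50,000.00 − YTD €49,500.00 = €500.00 subject; 5% × €500.00 = €25.00
Pension Levy: 5.04% × €1,750.00 = €88.20
Total: €169.30 + €25.00 + €88.20 = €282.50

€282.50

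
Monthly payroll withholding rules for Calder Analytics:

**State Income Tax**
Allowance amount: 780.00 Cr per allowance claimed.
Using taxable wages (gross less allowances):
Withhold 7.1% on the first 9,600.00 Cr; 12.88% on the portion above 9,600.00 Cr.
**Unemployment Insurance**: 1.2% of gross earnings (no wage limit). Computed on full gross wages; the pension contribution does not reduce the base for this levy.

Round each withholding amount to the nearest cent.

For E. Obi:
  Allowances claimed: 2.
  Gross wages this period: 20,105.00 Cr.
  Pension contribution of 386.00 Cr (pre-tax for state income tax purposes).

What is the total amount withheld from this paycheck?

State Income Tax: taxable = 20,105.00 Cr − 386.00 Cr − 2×780.00 Cr = 18,159.00 Cr
  681.60 Cr + 12.88% × (18,159.00 Cr − 9,600.00 Cr) = 681.60 Cr + 12.88% × 8,559.00 Cr = 1,784.00 Cr
Unemployment Insurance: 1.2% × 20,105.00 Cr = 241.26 Cr
Total: 1,784.00 Cr + 241.26 Cr = 2,025.26 Cr

2,025.26 Cr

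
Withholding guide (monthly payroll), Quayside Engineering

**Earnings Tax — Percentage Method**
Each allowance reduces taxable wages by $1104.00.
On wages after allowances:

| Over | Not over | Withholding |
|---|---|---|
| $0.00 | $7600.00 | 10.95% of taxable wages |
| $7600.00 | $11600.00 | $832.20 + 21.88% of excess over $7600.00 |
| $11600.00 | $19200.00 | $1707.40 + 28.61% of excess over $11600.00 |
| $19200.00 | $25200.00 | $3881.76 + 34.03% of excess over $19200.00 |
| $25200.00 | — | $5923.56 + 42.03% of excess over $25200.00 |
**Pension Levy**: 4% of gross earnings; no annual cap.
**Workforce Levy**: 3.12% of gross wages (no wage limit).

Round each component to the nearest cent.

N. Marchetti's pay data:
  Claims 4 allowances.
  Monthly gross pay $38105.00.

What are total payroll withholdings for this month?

Earnings Tax: taxable = $38105.00 − 4×$1104.00 = $33689.00
  $5923.56 + 42.03% × ($33689.00 − $25200.00) = $5923.56 + 42.03% × $8489.00 = $9491.49
Pension Levy: 4% × $38105.00 = $1524.20
Workforce Levy: 3.12% × $38105.00 = $1188.88
Total: $9491.49 + $1524.20 + $1188.88 = $12204.57

$12204.57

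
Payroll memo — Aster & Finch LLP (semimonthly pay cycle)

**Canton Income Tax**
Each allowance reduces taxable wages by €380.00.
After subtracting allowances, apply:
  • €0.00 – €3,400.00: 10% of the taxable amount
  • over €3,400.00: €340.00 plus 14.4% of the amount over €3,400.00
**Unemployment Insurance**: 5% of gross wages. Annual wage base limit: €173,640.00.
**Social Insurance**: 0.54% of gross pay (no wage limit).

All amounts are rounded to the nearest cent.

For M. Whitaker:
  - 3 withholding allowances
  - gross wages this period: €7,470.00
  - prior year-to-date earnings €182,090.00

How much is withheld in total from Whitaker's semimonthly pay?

Canton Income Tax: taxable = €7,470.00 − 3×€380.00 = €6,330.00
  €340.00 + 14.4% × (€6,330.00 − €3,400.00) = €340.00 + 14.4% × €2,930.00 = €761.92
Unemployment Insurance: YTD €182,090.00 ≥ cap €173,640.00 → €0.00
Social Insurance: 0.54% × €7,470.00 = €40.34
Total: €761.92 + €0.00 + €40.34 = €802.26

€802.26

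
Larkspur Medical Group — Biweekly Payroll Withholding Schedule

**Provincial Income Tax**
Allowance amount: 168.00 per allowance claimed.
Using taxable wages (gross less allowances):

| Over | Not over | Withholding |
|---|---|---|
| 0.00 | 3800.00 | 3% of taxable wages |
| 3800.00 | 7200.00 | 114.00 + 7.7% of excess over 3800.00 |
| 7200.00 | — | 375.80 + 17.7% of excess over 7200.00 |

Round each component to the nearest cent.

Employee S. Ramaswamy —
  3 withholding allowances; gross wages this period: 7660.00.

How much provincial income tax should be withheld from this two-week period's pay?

Provincial Income Tax: taxable = 7660.00 − 3×168.00 = 7156.00
  114.00 + 7.7% × (7156.00 − 3800.00) = 114.00 + 7.7% × 3356.00 = 372.41

372.41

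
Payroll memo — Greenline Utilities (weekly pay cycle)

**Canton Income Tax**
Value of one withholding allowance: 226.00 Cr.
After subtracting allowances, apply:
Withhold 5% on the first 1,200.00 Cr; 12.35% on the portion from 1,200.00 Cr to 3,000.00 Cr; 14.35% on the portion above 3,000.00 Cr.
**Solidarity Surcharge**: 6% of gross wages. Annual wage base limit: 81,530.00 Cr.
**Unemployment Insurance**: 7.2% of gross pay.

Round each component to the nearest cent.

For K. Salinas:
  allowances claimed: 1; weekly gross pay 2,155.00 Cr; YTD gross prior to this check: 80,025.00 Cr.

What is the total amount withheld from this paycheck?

Canton Income Tax: taxable = 2,155.00 Cr − 1×226.00 Cr = 1,929.00 Cr
  60.00 Cr + 12.35% × (1,929.00 Cr − 1,200.00 Cr) = 60.00 Cr + 12.35% × 729.00 Cr = 150.03 Cr
Solidarity Surcharge: cap 81,530.00 Cr − YTD 80,025.00 Cr = 1,505.00 Cr subject; 6% × 1,505.00 Cr = 90.30 Cr
Unemployment Insurance: 7.2% × 2,155.00 Cr = 155.16 Cr
Total: 150.03 Cr + 90.30 Cr + 155.16 Cr = 395.49 Cr

395.49 Cr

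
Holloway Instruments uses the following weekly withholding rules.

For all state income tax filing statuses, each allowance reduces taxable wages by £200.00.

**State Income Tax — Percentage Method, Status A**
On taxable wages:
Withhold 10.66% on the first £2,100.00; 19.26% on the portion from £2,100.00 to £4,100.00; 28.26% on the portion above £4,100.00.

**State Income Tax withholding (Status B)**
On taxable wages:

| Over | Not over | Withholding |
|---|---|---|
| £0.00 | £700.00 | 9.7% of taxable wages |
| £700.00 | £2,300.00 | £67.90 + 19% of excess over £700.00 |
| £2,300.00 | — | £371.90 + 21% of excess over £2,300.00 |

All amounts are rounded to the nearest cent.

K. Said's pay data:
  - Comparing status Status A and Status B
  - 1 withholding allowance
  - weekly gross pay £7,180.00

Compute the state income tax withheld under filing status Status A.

£1,422.95

State Income Tax (Status A): taxable = £7,180.00 − 1×£200.00 = £6,980.00
  £609.06 + 28.26% × (£6,980.00 − £4,100.00) = £609.06 + 28.26% × £2,880.00 = £1,422.95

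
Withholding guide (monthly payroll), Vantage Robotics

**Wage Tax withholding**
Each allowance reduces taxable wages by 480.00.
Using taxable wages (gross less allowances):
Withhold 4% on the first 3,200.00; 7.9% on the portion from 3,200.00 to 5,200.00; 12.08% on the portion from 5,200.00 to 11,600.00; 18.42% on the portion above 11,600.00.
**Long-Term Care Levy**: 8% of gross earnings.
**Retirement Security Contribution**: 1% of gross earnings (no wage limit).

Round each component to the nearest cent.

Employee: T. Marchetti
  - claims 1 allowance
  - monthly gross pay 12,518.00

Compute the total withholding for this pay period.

2,266.42

Wage Tax: taxable = 12,518.00 − 1×480.00 = 12,038.00
  1,059.12 + 18.42% × (12,038.00 − 11,600.00) = 1,059.12 + 18.42% × 438.00 = 1,139.80
Long-Term Care Levy: 8% × 12,518.00 = 1,001.44
Retirement Security Contribution: 1% × 12,518.00 = 125.18
Total: 1,139.80 + 1,001.44 + 125.18 = 2,266.42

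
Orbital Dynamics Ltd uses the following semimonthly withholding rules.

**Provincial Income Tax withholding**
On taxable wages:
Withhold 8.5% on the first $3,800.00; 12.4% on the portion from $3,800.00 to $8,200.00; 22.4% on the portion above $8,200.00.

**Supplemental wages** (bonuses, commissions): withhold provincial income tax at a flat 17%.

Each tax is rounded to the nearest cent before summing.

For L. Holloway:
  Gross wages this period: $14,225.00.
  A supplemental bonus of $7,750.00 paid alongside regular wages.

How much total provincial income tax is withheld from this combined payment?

$3,535.70

Provincial Income Tax: taxable = $14,225.00
  $868.60 + 22.4% × ($14,225.00 − $8,200.00) = $868.60 + 22.4% × $6,025.00 = $2,218.20
Supplemental (17% flat on bonus): 17% × $7,750.00 = $1,317.50
Total provincial income tax: $2,218.20 + $1,317.50 = $3,535.70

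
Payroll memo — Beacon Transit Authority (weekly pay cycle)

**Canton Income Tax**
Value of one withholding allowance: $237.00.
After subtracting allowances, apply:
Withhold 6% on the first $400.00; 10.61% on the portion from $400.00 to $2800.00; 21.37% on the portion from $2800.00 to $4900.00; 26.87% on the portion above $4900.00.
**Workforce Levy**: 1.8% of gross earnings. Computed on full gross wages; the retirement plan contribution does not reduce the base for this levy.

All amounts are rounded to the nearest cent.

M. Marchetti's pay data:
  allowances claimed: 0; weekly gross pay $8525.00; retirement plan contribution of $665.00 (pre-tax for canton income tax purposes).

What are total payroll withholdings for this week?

$1676.21

Canton Income Tax: taxable = $8525.00 − $665.00 = $7860.00
  $727.41 + 26.87% × ($7860.00 − $4900.00) = $727.41 + 26.87% × $2960.00 = $1522.76
Workforce Levy: 1.8% × $8525.00 = $153.45
Total: $1522.76 + $153.45 = $1676.21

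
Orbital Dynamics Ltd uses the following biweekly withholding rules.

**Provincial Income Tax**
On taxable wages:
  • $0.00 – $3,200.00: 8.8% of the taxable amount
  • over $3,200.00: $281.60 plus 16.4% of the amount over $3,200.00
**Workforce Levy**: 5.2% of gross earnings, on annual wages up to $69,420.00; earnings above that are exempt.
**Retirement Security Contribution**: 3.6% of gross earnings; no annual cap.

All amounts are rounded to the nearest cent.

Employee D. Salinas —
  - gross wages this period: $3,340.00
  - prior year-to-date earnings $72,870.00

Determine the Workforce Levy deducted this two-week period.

Workforce Levy: YTD $72,870.00 ≥ cap $69,420.00 → $0.00

$0.00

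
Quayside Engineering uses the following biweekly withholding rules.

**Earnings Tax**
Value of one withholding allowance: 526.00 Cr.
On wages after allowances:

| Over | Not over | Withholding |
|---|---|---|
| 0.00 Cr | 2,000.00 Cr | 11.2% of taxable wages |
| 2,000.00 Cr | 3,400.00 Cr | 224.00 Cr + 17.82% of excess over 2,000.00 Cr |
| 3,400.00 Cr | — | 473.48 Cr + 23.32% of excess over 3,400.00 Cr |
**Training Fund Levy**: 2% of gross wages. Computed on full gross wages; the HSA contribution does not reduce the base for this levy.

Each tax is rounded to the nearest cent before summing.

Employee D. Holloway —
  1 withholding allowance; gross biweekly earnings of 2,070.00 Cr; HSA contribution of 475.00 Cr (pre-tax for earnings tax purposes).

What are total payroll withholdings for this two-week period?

Earnings Tax: taxable = 2,070.00 Cr − 475.00 Cr − 1×526.00 Cr = 1,069.00 Cr
  11.2% × 1,069.00 Cr = 119.73 Cr
Training Fund Levy: 2% × 2,070.00 Cr = 41.40 Cr
Total: 119.73 Cr + 41.40 Cr = 161.13 Cr

161.13 Cr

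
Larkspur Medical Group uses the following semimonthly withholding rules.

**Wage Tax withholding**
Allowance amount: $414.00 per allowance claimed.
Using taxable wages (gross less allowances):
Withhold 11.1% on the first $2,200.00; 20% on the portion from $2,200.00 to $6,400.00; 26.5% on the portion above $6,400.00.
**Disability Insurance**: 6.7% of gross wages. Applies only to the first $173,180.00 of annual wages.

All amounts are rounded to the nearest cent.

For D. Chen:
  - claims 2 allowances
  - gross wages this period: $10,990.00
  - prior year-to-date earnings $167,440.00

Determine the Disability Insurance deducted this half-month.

$384.58

Disability Insurance: cap $173,180.00 − YTD $167,440.00 = $5,740.00 subject; 6.7% × $5,740.00 = $384.58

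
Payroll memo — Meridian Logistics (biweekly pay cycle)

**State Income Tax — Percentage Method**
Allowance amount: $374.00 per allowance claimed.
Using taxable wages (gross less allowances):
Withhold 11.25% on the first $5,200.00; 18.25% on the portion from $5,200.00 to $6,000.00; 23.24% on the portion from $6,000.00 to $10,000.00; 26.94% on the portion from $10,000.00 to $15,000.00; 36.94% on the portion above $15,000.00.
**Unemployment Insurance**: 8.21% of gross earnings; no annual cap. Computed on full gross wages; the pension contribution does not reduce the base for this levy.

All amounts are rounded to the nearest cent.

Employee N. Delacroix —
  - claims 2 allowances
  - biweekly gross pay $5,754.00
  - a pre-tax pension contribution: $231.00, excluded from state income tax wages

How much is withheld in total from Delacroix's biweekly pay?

$1,009.59

State Income Tax: taxable = $5,754.00 − $231.00 − 2×$374.00 = $4,775.00
  11.25% × $4,775.00 = $537.19
Unemployment Insurance: 8.21% × $5,754.00 = $472.40
Total: $537.19 + $472.40 = $1,009.59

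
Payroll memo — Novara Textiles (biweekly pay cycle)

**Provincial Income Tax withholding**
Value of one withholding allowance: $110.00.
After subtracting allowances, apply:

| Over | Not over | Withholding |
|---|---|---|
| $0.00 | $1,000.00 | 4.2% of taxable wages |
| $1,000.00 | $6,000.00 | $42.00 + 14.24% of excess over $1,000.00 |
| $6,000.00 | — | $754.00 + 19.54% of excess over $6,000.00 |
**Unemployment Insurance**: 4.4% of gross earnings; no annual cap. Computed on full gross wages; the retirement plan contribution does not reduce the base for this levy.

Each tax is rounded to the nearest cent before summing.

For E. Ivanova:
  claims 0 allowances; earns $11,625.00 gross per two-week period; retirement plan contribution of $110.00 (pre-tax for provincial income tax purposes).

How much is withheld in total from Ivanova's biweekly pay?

$2,343.13

Provincial Income Tax: taxable = $11,625.00 − $110.00 = $11,515.00
  $754.00 + 19.54% × ($11,515.00 − $6,000.00) = $754.00 + 19.54% × $5,515.00 = $1,831.63
Unemployment Insurance: 4.4% × $11,625.00 = $511.50
Total: $1,831.63 + $511.50 = $2,343.13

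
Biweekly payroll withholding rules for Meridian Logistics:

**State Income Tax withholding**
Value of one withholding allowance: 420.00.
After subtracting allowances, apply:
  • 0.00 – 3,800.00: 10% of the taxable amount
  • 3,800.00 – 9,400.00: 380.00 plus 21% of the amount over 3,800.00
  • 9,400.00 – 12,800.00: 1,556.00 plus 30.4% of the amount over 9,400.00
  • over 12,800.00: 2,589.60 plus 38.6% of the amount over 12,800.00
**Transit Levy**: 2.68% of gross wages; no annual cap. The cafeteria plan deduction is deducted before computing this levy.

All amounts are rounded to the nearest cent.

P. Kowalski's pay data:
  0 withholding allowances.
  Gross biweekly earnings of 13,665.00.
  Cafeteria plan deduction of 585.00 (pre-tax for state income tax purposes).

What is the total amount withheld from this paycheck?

3,048.22

State Income Tax: taxable = 13,665.00 − 585.00 = 13,080.00
  2,589.60 + 38.6% × (13,080.00 − 12,800.00) = 2,589.60 + 38.6% × 280.00 = 2,697.68
Transit Levy: 2.68% × 13,080.00 = 350.54
Total: 2,697.68 + 350.54 = 3,048.22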